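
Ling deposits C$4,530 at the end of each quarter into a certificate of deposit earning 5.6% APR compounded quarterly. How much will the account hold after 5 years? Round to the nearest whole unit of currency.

Periodic rate i = 0.056/4 = 0.014; n = 5 × 4 = 20 periods.
FV = PMT · [(1+i)^n − 1] / i = 4530 · 22.897352 = 103,725.0033

C$103,725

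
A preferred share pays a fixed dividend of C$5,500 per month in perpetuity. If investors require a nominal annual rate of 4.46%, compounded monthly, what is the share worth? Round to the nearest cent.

Periodic rate i = 0.0446/12 = 0.00371667.
PV = C/r = 5500/0.00371667 = 1,479,820.6278

C$1,479,820.63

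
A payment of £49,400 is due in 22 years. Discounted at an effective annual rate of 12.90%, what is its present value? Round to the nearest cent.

Discount factor = (1+0.129)^(−22) = 0.069300; PV = 49,400 × 0.069300 = 3,423.4203

£3,423.42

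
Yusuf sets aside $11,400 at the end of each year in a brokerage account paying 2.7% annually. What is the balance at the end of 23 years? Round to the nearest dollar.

$357,000

Accumulation factor s(23|0.027) = 31.315783; FV = 11400 × 31.315783 = 356,999.9290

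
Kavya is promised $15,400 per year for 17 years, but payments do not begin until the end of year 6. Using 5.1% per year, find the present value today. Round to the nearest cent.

$134,384.80

PV at t=5 (ordinary 17-year annuity): 15400 × a(17|0.051) = 15400 × 11.190333 = 172,331.1272
PV₀ = 172,331.1272 / (1+0.051)^5 = 172,331.1272 / 1.282371 = 134,384.7998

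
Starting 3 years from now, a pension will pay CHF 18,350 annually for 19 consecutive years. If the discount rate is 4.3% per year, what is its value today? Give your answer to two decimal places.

CHF 216,004.95

PV at t=2 (ordinary 19-year annuity): 18350 × a(19|0.043) = 18350 × 12.805492 = 234,980.7721
Discount back 2 years: 234,980.7721 × (1+0.043)^(−2) = 234,980.7721 × 0.919245 = 216,004.9529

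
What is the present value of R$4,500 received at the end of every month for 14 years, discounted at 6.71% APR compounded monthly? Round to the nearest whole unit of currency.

Periodic rate i = 0.0671/12 = 0.00559167; n = 14 × 12 = 168 periods.
Annuity factor a(168|0.00559167) = 108.753555; PV = 4500 × 108.753555 = 489,390.9957

R$489,391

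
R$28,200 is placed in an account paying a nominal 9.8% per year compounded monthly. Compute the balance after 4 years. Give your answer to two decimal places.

R$41,667.86

With 12 periods per year: i = 0.00816667, n = 48.
28,200 × (1+0.00816667)^48 = 28,200 × 1.477584 = 41,667.8552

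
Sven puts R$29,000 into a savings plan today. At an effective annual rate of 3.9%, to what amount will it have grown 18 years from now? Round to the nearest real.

R$57,740

FV = 29,000 × (1 + 0.039)^18 = 57,740.1428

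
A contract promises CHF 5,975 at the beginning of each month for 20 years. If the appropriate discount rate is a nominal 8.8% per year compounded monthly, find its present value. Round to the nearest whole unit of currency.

CHF 678,633

i = 0.088/12 = 0.00733333 per month; n = 20·12 = 240.
PV = PMT · [1 − (1+i)^(−n)] / i × (1+i) = 5975 · 113.578672 = 678,632.5632
(annuity-due: payments at period start, so ×(1+i).)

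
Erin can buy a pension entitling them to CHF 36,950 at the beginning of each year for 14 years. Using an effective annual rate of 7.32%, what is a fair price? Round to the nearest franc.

CHF 340,241

PV = PMT · [1 − (1+i)^(−n)] / i × (1+i) = 36950 · 9.208142 = 340,240.8488
Payments are at the start of each period, so multiply by (1+i).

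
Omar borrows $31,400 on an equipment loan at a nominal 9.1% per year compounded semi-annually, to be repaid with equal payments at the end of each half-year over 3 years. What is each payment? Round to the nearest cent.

Periodic rate i = 0.091/2 = 0.0455; n = 3 × 2 = 6 periods.
PMT = 31400 / ( [1 − (1+0.0455)^(−6)] / 0.0455 ) = 31400 / 5.149562 = 6,097.6063

$6,097.61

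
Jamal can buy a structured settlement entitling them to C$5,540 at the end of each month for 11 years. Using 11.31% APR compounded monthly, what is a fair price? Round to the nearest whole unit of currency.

C$417,405

i = 0.1131/12 = 0.009425 per month; n = 11·12 = 132.
PV = PMT · [1 − (1+i)^(−n)] / i = 5540 · 75.343852 = 417,404.9392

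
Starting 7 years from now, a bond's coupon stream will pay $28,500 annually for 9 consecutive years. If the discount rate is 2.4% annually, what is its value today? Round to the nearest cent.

PV at t=6 (ordinary 9-year annuity): 28500 × a(9|0.024) = 28500 × 8.008601 = 228,245.1393
Discount back 6 years: 228,245.1393 × (1+0.024)^(−6) = 228,245.1393 × 0.867362 = 197,971.1007

$197,971.10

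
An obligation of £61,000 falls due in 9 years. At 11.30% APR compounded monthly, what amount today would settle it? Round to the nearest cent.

With 12 periods per year: i = 0.00941667, n = 108.
PV = 61,000 / (1 + 0.00941667)^108 = 61,000 / 2.751762 = 22,167.6139

£22,167.61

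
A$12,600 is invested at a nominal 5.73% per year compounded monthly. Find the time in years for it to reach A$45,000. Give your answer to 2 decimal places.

Periodic rate i = 0.0573/12 = 0.004775.
n = ln(45000/12600) / ln(1+0.004775) = ln(3.57143) / 0.004764 = 267.2256 months
= 267.2256/12 years

22.27 years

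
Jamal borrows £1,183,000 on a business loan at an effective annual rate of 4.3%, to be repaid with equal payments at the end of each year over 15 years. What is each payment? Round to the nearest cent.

Annuity-PV factor = 10.888741; PMT = 1.183e+06 / 10.888741 = 108,644.3314

£108,644.33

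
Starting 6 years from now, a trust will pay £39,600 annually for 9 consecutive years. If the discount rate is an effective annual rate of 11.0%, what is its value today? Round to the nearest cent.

£130,124.34

PV at t=5 (ordinary 9-year annuity): 39600 × a(9|0.11) = 39600 × 5.537048 = 219,267.0823
PV₀ = 219,267.0823 / (1+0.11)^5 = 219,267.0823 / 1.685058 = 130,124.3412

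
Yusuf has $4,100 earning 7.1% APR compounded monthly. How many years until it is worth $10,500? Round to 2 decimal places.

Periodic rate i = 0.071/12 = 0.00591667.
n = ln(10500/4100) / ln(1+0.00591667) = ln(2.56098) / 0.005899 = 159.4086 months
= 159.4086/12 years

13.28 years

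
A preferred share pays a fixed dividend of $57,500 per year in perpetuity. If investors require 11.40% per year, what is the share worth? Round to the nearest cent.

$504,385.96

PV = C/r = 57500/0.114 = 504,385.9649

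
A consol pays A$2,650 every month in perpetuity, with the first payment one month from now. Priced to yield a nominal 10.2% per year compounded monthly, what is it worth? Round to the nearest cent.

A$311,764.71

Periodic rate i = 0.102/12 = 0.0085.
PV = C/r = 2650/0.0085 = 311,764.7059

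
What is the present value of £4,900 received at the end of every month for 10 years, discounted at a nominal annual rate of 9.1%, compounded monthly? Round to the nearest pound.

i = 0.091/12 = 0.00758333 per month; n = 10·12 = 120.
PV = PMT · [1 − (1+i)^(−n)] / i = 4900 · 78.605473 = 385,166.8197

£385,167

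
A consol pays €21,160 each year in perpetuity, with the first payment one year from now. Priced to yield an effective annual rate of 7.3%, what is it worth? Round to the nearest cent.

€289,863.01

PV = C/r = 21160/0.073 = 289,863.0137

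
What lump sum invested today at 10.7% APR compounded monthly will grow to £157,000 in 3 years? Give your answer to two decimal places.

£114,053.60

i = 0.107/12 = 0.00891667 per month; n = 3·12 = 36.
Discount factor = (1+0.00891667)^(−36) = 0.726456; PV = 157,000 × 0.726456 = 114,053.5962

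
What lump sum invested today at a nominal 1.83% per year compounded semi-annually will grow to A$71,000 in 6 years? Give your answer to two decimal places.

With 2 periods per year: i = 0.00915, n = 12.
Discount factor = (1+0.00915)^(−12) = 0.896461; PV = 71,000 × 0.896461 = 63,648.7171

A$63,648.72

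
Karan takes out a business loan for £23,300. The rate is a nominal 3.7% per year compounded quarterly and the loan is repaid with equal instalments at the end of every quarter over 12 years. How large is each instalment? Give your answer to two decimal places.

i = 0.037/4 = 0.00925 per quarter; n = 12·4 = 48.
PMT = 23300 / ( [1 − (1+0.00925)^(−48)] / 0.00925 ) = 23300 / 38.618817 = 603.3328

£603.33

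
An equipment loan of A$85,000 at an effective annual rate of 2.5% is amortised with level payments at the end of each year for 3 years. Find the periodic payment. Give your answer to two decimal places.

A$29,761.66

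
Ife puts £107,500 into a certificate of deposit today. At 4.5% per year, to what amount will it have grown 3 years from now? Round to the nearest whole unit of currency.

FV = PV·(1+i)^n = 107,500 × 1.141166 = 122,675.3584

£122,675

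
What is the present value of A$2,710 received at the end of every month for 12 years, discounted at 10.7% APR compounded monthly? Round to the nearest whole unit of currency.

A$219,280

Periodic rate i = 0.107/12 = 0.00891667; n = 12 × 12 = 144 periods.
Annuity factor a(144|0.00891667) = 80.915016; PV = 2710 × 80.915016 = 219,279.6931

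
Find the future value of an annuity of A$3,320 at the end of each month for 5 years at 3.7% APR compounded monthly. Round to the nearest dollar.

Periodic rate i = 0.037/12 = 0.00308333; n = 5 × 12 = 60 periods.
FV = 3320 × [(1+0.00308333)^60 − 1] / 0.00308333 = 3320 × 65.797630 = 218,448.1304

A$218,448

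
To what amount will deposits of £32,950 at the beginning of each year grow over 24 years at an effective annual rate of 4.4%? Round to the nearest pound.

Accumulation factor s(24|0.044) × (1+i) = 42.962585; FV = 32950 × 42.962585 = 1,415,617.1720
(Beginning-of-period payments → annuity-due factor ×(1+i).)

£1,415,617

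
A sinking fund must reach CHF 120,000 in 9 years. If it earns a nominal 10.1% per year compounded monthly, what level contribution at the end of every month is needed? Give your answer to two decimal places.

Periodic rate i = 0.101/12 = 0.00841667; n = 9 × 12 = 108 periods.
FV-annuity factor = 174.940557; PMT = 120000 / 174.940557 = 685.9473

CHF 685.95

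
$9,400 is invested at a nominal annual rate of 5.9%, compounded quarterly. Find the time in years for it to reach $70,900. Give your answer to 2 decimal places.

Periodic rate i = 0.059/4 = 0.01475.
n = ln(70900/9400) / ln(1+0.01475) = ln(7.54255) / 0.014642 = 137.9950 quarters
= 137.9950/4 years

34.50 years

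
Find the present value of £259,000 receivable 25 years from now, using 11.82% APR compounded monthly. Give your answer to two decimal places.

£13,684.81

i = 0.1182/12 = 0.00985 per month; n = 25·12 = 300.
PV = FV·(1+i)^(−n) = 259,000 × 0.052837 = 13,684.8115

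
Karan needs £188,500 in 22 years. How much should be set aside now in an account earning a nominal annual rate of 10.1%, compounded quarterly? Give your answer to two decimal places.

£21,003.46

i = 0.101/4 = 0.02525 per quarter; n = 22·4 = 88.
PV = 188,500 / (1 + 0.02525)^88 = 188,500 / 8.974711 = 21,003.4624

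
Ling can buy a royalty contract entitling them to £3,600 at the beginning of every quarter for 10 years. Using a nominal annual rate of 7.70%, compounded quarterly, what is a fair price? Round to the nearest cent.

£101,708.50

i = 0.077/4 = 0.01925 per quarter; n = 10·4 = 40.
PV = 3600 × [1 − (1+0.01925)^(−40)] / 0.01925 × (1+i) = 3600 × 28.252361 = 101,708.4997
Payments are at the start of each period, so multiply by (1+i).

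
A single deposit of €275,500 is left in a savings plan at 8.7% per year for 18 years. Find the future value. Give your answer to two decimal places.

€1,236,668.78

275,500 × (1+0.087)^18 = 275,500 × 4.488816 = 1,236,668.7791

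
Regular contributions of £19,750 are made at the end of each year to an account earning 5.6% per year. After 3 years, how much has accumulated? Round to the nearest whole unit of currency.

FV = PMT · [(1+i)^n − 1] / i = 19750 · 3.171136 = 62,629.9360

£62,630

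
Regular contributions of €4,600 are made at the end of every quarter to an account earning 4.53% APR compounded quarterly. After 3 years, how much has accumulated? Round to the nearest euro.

€58,771

With 4 periods per year: i = 0.011325, n = 12.
FV = 4600 × [(1+0.011325)^12 − 1] / 0.011325 = 4600 × 12.776398 = 58,771.4328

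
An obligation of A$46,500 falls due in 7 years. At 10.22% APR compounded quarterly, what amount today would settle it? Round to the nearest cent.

i = 0.1022/4 = 0.02555 per quarter; n = 7·4 = 28.
PV = FV·(1+i)^(−n) = 46,500 × 0.493411 = 22,943.5947

A$22,943.59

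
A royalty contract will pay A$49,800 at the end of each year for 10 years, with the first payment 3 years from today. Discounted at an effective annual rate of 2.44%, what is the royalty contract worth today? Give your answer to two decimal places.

A$416,627.73

Value one period before first payment (t=2): 49800 × [1 − (1+0.0244)^(−10)] / 0.0244 = 49800 × 8.779261 = 437,207.2064
PV₀ = 437,207.2064 / (1+0.0244)^2 = 437,207.2064 / 1.049395 = 416,627.7298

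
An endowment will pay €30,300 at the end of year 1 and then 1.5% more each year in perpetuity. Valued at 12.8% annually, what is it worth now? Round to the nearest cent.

PV = D₁/(r − g) = 30300/(0.128 − 0.015) = 268,141.5929

€268,141.59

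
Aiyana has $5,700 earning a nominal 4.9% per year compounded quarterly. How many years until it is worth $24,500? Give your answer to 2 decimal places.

Periodic rate i = 0.049/4 = 0.01225.
n = ln(24500/5700) / ln(1+0.01225) = ln(4.29825) / 0.012176 = 119.7649 quarters
= 119.7649/4 years

29.94 years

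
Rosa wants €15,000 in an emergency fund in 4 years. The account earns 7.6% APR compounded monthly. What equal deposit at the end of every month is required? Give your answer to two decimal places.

With 12 periods per year: i = 0.00633333, n = 48.
FV-annuity factor = 55.890077; PMT = 15000 / 55.890077 = 268.3840

€268.38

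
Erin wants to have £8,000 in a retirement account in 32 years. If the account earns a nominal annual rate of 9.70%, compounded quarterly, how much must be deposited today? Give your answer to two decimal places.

i = 0.097/4 = 0.02425 per quarter; n = 32·4 = 128.
PV = 8,000 / (1 + 0.02425)^128 = 8,000 / 21.476549 = 372.4993

£372.50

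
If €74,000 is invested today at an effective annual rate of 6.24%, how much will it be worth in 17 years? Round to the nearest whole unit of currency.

€207,076

74,000 × (1+0.0624)^17 = 74,000 × 2.798318 = 207,075.5264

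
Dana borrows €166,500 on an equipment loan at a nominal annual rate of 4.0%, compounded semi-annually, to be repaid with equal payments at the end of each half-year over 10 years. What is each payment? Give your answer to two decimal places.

With 2 periods per year: i = 0.02, n = 20.
PMT = 166500 / ( [1 − (1+0.02)^(−20)] / 0.02 ) = 166500 / 16.351433 = 10,182.5936

€10,182.59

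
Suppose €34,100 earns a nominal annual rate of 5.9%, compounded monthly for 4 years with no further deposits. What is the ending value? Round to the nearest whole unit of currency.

i = 0.059/12 = 0.00491667 per month; n = 4·12 = 48.
FV = 34,100 × (1 + 0.00491667)^48 = 43,151.5834

€43,152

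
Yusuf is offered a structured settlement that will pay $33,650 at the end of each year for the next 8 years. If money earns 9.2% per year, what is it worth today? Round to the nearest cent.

PV = 33650 × [1 − (1+0.092)^(−8)] / 0.092 = 33650 × 5.493914 = 184,870.2133

$184,870.21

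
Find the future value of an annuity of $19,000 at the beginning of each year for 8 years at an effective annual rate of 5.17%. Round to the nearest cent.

$191,977.26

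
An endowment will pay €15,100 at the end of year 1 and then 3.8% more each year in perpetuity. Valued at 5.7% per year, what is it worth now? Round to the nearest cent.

€794,736.84

PV = D₁/(r − g) = 15100/(0.057 − 0.038) = 794,736.8421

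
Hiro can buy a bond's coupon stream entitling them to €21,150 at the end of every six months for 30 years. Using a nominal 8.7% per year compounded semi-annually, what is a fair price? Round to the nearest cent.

With 2 periods per year: i = 0.0435, n = 60.
PV = 21150 × [1 − (1+0.0435)^(−60)] / 0.0435 = 21150 × 21.202168 = 448,425.8564

€448,425.86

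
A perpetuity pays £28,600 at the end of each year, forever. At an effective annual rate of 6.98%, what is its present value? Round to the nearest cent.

PV = C/r = 28600/0.0698 = 409,742.1203

£409,742.12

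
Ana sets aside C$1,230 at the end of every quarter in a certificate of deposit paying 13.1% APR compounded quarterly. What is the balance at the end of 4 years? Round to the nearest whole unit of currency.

C$25,338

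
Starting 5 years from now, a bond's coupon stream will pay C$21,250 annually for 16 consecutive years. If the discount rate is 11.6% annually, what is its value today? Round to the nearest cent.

PV at t=4 (ordinary 16-year annuity): 21250 × a(16|0.116) = 21250 × 7.131620 = 151,546.9335
Discount back 4 years: 151,546.9335 × (1+0.116)^(−4) = 151,546.9335 × 0.644679 = 97,699.0576

C$97,699.06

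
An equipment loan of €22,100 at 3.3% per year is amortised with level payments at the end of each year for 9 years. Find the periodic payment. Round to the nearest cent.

€2,878.24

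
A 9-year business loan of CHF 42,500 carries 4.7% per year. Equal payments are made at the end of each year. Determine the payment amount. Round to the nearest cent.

CHF 5,899.71

PMT = 42500 / ( [1 − (1+0.047)^(−9)] / 0.047 ) = 42500 / 7.203747 = 5,899.7071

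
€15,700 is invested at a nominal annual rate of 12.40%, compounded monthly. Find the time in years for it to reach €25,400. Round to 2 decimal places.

Periodic rate i = 0.124/12 = 0.0103333.
n = ln(25400/15700) / ln(1+0.0103333) = ln(1.61783) / 0.010280 = 46.7971 months
= 46.7971/12 years

3.90 years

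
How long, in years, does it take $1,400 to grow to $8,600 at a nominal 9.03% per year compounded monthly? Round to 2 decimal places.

20.18 years

Periodic rate i = 0.0903/12 = 0.007525.
n = ln(8600/1400) / ln(1+0.007525) = ln(6.14286) / 0.007497 = 242.1411 months
= 242.1411/12 years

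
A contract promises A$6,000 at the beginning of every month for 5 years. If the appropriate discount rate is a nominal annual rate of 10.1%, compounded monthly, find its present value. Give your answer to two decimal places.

A$284,110.62

With 12 periods per year: i = 0.00841667, n = 60.
Annuity factor a(60|0.00841667) × (1+i) = 47.351770; PV = 6000 × 47.351770 = 284,110.6225
(annuity-due: payments at period start, so ×(1+i).)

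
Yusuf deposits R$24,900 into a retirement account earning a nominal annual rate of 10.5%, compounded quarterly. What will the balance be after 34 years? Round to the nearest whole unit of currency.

R$844,560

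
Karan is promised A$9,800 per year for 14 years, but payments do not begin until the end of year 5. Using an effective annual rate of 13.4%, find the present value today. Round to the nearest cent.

A$36,620.35

Value one period before first payment (t=4): 9800 × [1 − (1+0.134)^(−14)] / 0.134 = 9800 × 6.179433 = 60,558.4446
Discount back 4 years: 60,558.4446 × (1+0.134)^(−4) = 60,558.4446 × 0.604711 = 36,620.3503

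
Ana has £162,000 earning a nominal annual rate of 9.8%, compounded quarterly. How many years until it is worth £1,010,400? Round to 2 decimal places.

18.91 years

Periodic rate i = 0.098/4 = 0.0245.
(1+i)^n = 1.0104e+06/162000 = 6.23704, so n = ln 6.23704 / ln 1.0245 = 75.6261 quarters
= 75.6261/4 years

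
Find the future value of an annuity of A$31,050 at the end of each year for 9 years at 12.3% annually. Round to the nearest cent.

A$464,652.02

Accumulation factor s(9|0.123) = 14.964638; FV = 31050 × 14.964638 = 464,652.0212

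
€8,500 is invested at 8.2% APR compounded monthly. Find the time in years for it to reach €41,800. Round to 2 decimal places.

19.49 years

Periodic rate i = 0.082/12 = 0.00683333.
n = ln(41800/8500) / ln(1+0.00683333) = ln(4.91765) / 0.006810 = 233.8926 months
= 233.8926/12 years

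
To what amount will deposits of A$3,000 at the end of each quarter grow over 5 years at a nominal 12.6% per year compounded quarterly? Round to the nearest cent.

With 4 periods per year: i = 0.0315, n = 20.
FV = PMT · [(1+i)^n − 1] / i = 3000 · 27.284146 = 81,852.4386

A$81,852.44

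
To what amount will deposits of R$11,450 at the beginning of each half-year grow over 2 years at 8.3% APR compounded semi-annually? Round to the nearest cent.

Periodic rate i = 0.083/2 = 0.0415; n = 2 × 2 = 4 periods.
FV = PMT · [(1+i)^n − 1] / i × (1+i) = 11450 · 4.432583 = 50,753.0734
(annuity-due: payments at period start, so ×(1+i).)

R$50,753.07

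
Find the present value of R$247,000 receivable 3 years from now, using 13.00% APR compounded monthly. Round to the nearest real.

With 12 periods per year: i = 0.0108333, n = 36.
PV = FV·(1+i)^(−n) = 247,000 × 0.678478 = 167,584.1650

R$167,584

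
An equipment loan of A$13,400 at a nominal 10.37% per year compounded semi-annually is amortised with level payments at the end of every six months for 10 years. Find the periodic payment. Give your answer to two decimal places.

A$1,092.18

i = 0.1037/2 = 0.05185 per half-year; n = 10·2 = 20.
PMT = 13400 / ( [1 − (1+0.05185)^(−20)] / 0.05185 ) = 13400 / 12.269023 = 1,092.1815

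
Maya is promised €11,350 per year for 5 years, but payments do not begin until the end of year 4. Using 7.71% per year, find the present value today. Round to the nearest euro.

Value one period before first payment (t=3): 11350 × [1 − (1+0.0771)^(−5)] / 0.0771 = 11350 × 4.023415 = 45,665.7567
PV₀ = 45,665.7567 / (1+0.0771)^3 = 45,665.7567 / 1.249592 = 36,544.5468

€36,545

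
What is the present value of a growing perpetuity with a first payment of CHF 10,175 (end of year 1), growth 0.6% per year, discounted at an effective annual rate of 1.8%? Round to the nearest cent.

PV = D₁/(r − g) = 10175/(0.018 − 0.006) = 847,916.6667

CHF 847,916.67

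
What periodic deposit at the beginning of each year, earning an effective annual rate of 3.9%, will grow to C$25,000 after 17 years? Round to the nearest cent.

FV-annuity factor × (1+i) = 24.411267; PMT = 25000 / 24.411267 = 1,024.1173

C$1,024.12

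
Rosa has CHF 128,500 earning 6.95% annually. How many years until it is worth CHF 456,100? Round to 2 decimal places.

n = ln(456100/128500) / ln(1+0.0695) = ln(3.54942) / 0.067191 = 18.8534 years

18.85 years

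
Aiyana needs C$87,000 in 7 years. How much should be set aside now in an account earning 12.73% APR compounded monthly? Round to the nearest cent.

C$35,855.66

With 12 periods per year: i = 0.0106083, n = 84.
Discount factor = (1+0.0106083)^(−84) = 0.412134; PV = 87,000 × 0.412134 = 35,855.6623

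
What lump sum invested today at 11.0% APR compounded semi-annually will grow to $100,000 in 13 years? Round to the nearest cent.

With 2 periods per year: i = 0.055, n = 26.
PV = FV·(1+i)^(−n) = 100,000 × 0.248563 = 24,856.2753

$24,856.28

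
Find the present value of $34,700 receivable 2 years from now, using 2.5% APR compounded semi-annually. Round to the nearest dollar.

i = 0.025/2 = 0.0125 per half-year; n = 2·2 = 4.
PV = 34,700 / (1 + 0.0125)^4 = 34,700 / 1.050945 = 33,017.8924

$33,018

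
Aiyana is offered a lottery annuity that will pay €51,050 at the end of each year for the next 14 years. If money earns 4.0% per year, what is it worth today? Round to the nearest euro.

PV = PMT · [1 − (1+i)^(−n)] / i = 51050 · 10.563123 = 539,247.4255

€539,247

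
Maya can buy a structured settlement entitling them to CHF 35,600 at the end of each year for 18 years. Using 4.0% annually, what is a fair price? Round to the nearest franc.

CHF 450,671

PV = 35600 × [1 − (1+0.04)^(−18)] / 0.04 = 35600 × 12.659297 = 450,670.9723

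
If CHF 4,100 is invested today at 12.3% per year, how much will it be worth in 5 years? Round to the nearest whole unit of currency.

CHF 7,323

FV = PV·(1+i)^n = 4,100 × 1.786071 = 7,322.8922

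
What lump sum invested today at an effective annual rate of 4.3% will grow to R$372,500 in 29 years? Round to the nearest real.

R$109,871

PV = FV·(1+i)^(−n) = 372,500 × 0.294955 = 109,870.5586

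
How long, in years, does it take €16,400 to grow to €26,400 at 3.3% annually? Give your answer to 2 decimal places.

14.66 years

(1+i)^n = 26400/16400 = 1.60976, so n = ln 1.60976 / ln 1.033 = 14.6635 years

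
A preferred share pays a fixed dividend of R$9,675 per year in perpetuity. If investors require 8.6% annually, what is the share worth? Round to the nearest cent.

R$112,500.00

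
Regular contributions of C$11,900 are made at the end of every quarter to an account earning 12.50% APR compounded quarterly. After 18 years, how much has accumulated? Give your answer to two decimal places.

C$3,109,816.78

With 4 periods per year: i = 0.03125, n = 72.
FV = 11900 × [(1+0.03125)^72 − 1] / 0.03125 = 11900 × 261.329141 = 3,109,816.7784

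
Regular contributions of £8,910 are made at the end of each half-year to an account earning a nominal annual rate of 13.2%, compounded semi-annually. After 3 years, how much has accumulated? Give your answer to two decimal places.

i = 0.132/2 = 0.066 per half-year; n = 3·2 = 6.
FV = PMT · [(1+i)^n − 1] / i = 8910 · 7.081548 = 63,096.5886

£63,096.59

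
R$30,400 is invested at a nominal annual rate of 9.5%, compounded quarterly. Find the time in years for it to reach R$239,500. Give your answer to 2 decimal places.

21.98 years

Periodic rate i = 0.095/4 = 0.02375.
n = ln(239500/30400) / ln(1+0.02375) = ln(7.87829) / 0.023472 = 87.9379 quarters
= 87.9379/4 years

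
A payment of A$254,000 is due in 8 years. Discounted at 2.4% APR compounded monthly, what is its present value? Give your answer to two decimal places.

i = 0.024/12 = 0.002 per month; n = 8·12 = 96.
PV = FV·(1+i)^(−n) = 254,000 × 0.825465 = 209,668.1434

A$209,668.14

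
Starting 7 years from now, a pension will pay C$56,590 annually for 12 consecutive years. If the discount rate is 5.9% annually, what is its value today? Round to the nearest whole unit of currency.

C$338,214

Value one period before first payment (t=6): 56590 × [1 − (1+0.059)^(−12)] / 0.059 = 56590 × 8.429999 = 477,053.6197
Discount back 6 years: 477,053.6197 × (1+0.059)^(−6) = 477,053.6197 × 0.708964 = 338,213.8863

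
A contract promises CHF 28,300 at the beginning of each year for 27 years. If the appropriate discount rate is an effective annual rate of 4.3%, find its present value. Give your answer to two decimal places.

CHF 466,184.44

PV = PMT · [1 − (1+i)^(−n)] / i × (1+i) = 28300 · 16.472948 = 466,184.4412
(Beginning-of-period payments → annuity-due factor ×(1+i).)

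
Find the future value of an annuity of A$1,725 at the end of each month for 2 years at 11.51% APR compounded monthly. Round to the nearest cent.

A$46,304.62

i = 0.1151/12 = 0.00959167 per month; n = 2·12 = 24.
FV = 1725 × [(1+0.00959167)^24 − 1] / 0.00959167 = 1725 × 26.843256 = 46,304.6163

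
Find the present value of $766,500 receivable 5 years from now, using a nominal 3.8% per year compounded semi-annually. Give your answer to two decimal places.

i = 0.038/2 = 0.019 per half-year; n = 5·2 = 10.
Discount factor = (1+0.019)^(−10) = 0.828434; PV = 766,500 × 0.828434 = 634,995.0197

$634,995.02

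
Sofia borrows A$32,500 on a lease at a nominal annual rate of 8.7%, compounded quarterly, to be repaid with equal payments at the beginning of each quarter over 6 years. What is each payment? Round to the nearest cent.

A$1,715.26

i = 0.087/4 = 0.02175 per quarter; n = 6·4 = 24.
Annuity-PV factor × (1+i) = 18.947607; PMT = 32500 / 18.947607 = 1,715.2562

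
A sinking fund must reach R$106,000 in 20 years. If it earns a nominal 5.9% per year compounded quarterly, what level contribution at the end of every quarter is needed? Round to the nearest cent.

R$702.24

Periodic rate i = 0.059/4 = 0.01475; n = 20 × 4 = 80 periods.
FV-annuity factor = 150.945692; PMT = 106000 / 150.945692 = 702.2393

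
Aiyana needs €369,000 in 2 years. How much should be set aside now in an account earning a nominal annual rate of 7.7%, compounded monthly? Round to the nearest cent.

€316,489.04

i = 0.077/12 = 0.00641667 per month; n = 2·12 = 24.
PV = 369,000 / (1 + 0.00641667)^24 = 369,000 / 1.165917 = 316,489.0437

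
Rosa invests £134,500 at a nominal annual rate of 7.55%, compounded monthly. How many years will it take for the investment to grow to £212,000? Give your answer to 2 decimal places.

6.05 years

Periodic rate i = 0.0755/12 = 0.00629167.
(1+i)^n = 212000/134500 = 1.57621, so n = ln 1.57621 / ln 1.00629 = 72.5487 months
= 72.5487/12 years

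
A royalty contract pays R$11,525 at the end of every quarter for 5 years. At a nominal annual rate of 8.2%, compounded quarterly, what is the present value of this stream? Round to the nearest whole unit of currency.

R$187,544

With 4 periods per year: i = 0.0205, n = 20.
PV = PMT · [1 − (1+i)^(−n)] / i = 11525 · 16.272809 = 187,544.1255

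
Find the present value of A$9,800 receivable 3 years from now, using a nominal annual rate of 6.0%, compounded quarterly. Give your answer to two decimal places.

With 4 periods per year: i = 0.015, n = 12.
Discount factor = (1+0.015)^(−12) = 0.836387; PV = 9,800 × 0.836387 = 8,196.5967

A$8,196.60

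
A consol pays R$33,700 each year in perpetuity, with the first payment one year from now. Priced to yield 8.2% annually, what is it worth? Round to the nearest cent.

R$410,975.61

PV = C/r = 33700/0.082 = 410,975.6098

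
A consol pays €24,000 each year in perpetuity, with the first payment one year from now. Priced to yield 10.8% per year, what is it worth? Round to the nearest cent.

€222,222.22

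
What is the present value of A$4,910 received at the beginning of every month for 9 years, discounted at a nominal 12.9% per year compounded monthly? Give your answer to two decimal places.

A$316,178.04

With 12 periods per year: i = 0.01075, n = 108.
Annuity factor a(108|0.01075) × (1+i) = 64.394714; PV = 4910 × 64.394714 = 316,178.0433
(annuity-due: payments at period start, so ×(1+i).)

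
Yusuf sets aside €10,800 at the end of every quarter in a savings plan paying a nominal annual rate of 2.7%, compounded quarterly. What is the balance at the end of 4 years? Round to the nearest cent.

With 4 periods per year: i = 0.00675, n = 16.
FV = PMT · [(1+i)^n − 1] / i = 10800 · 16.836084 = 181,829.7063

€181,829.71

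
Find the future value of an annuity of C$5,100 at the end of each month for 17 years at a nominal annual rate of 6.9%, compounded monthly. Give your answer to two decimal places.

C$1,969,783.67

i = 0.069/12 = 0.00575 per month; n = 17·12 = 204.
Accumulation factor s(204|0.00575) = 386.232092; FV = 5100 × 386.232092 = 1,969,783.6705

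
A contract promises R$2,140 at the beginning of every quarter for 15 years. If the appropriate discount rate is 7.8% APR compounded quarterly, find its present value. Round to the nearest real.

i = 0.078/4 = 0.0195 per quarter; n = 15·4 = 60.
PV = PMT · [1 − (1+i)^(−n)] / i × (1+i) = 2140 · 35.871665 = 76,765.3625
(annuity-due: payments at period start, so ×(1+i).)

R$76,765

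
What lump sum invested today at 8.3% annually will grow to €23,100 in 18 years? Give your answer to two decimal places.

€5,499.20

Discount factor = (1+0.083)^(−18) = 0.238061; PV = 23,100 × 0.238061 = 5,499.2031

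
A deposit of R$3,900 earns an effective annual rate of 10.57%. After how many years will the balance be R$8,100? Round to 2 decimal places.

n = ln(8100/3900) / ln(1+0.1057) = ln(2.07692) / 0.100479 = 7.2741 years

7.27 years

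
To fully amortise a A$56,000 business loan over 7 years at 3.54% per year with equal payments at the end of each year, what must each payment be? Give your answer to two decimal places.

Annuity-PV factor = 6.105427; PMT = 56000 / 6.105427 = 9,172.1680

A$9,172.17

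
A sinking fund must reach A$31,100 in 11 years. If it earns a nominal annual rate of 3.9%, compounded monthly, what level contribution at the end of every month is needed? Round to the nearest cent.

Periodic rate i = 0.039/12 = 0.00325; n = 11 × 12 = 132 periods.
PMT = 31100 / ( [(1+0.00325)^132 − 1] / 0.00325 ) = 31100 / 164.508655 = 189.0478

A$189.05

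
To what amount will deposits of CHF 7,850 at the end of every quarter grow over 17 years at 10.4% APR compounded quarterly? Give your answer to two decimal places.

CHF 1,427,562.09

i = 0.104/4 = 0.026 per quarter; n = 17·4 = 68.
FV = PMT · [(1+i)^n − 1] / i = 7850 · 181.855043 = 1,427,562.0897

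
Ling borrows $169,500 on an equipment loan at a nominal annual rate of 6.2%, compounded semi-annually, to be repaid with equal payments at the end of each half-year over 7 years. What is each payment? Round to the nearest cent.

i = 0.062/2 = 0.031 per half-year; n = 7·2 = 14.
Annuity-PV factor = 11.219457; PMT = 169500 / 11.219457 = 15,107.6830

$15,107.68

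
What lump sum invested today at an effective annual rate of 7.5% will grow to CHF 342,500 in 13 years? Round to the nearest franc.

PV = 342,500 / (1 + 0.075)^13 = 342,500 / 2.560413 = 133,767.4784

CHF 133,767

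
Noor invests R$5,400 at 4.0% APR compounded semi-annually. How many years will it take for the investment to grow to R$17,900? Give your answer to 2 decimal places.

Periodic rate i = 0.04/2 = 0.02.
(1+i)^n = 17900/5400 = 3.31481, so n = ln 3.31481 / ln 1.02 = 60.5173 half-years
= 60.5173/2 years

30.26 years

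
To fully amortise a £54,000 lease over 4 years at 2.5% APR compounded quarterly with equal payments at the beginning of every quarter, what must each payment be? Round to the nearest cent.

With 4 periods per year: i = 0.00625, n = 16.
Annuity-PV factor × (1+i) = 15.275833; PMT = 54000 / 15.275833 = 3,534.9955

£3,535.00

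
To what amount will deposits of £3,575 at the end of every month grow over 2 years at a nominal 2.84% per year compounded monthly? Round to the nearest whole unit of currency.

Periodic rate i = 0.0284/12 = 0.00236667; n = 2 × 12 = 24 periods.
FV = 3575 × [(1+0.00236667)^24 − 1] / 0.00236667 = 3575 × 24.664679 = 88,176.2269

£88,176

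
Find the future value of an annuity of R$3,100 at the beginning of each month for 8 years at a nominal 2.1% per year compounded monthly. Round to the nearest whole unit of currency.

R$324,318

With 12 periods per year: i = 0.00175, n = 96.
FV = PMT · [(1+i)^n − 1] / i × (1+i) = 3100 · 104.618725 = 324,318.0488
(annuity-due: payments at period start, so ×(1+i).)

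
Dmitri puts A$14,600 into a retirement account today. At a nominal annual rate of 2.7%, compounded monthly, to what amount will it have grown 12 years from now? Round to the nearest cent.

A$20,179.31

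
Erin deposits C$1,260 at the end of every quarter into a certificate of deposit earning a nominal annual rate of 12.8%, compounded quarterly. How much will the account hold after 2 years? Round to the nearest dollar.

Periodic rate i = 0.128/4 = 0.032; n = 2 × 4 = 8 periods.
FV = 1260 × [(1+0.032)^8 − 1] / 0.032 = 1260 × 8.955697 = 11,284.1788

C$11,284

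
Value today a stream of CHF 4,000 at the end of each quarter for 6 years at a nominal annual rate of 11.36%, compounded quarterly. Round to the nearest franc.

With 4 periods per year: i = 0.0284, n = 24.
Annuity factor a(24|0.0284) = 17.231171; PV = 4000 × 17.231171 = 68,924.6827

CHF 68,925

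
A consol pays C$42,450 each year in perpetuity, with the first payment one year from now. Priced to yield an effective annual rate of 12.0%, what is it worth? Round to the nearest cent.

C$353,750.00

PV = PMT / i = 42450 / 0.12 = 353,750.0000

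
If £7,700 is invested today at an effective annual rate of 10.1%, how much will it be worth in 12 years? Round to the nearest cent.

FV = PV·(1+i)^n = 7,700 × 3.172837 = 24,430.8486

£24,430.85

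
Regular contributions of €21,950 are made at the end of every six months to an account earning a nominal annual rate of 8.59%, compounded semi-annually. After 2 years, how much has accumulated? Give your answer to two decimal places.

With 2 periods per year: i = 0.04295, n = 4.
FV = 21950 × [(1+0.04295)^4 − 1] / 0.04295 = 21950 × 4.265158 = 93,620.2190

€93,620.22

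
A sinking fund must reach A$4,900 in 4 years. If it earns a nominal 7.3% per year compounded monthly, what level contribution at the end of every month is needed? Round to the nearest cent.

A$88.21

Periodic rate i = 0.073/12 = 0.00608333; n = 4 × 12 = 48 periods.
PMT = 4900 / ( [(1+0.00608333)^48 − 1] / 0.00608333 ) = 4900 / 55.548328 = 88.2115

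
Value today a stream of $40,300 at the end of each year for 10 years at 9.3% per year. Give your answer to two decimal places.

Annuity factor a(10|0.093) = 6.333775; PV = 40300 × 6.333775 = 255,251.1473

$255,251.15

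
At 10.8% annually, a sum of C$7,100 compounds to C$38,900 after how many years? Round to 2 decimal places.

(1+i)^n = 38900/7100 = 5.47887, so n = ln 5.47887 / ln 1.108 = 16.5850 years

16.58 years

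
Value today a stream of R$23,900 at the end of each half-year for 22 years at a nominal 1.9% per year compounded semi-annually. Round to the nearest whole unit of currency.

With 2 periods per year: i = 0.0095, n = 44.
PV = 23900 × [1 − (1+0.0095)^(−44)] / 0.0095 = 23900 × 35.825003 = 856,217.5789

R$856,218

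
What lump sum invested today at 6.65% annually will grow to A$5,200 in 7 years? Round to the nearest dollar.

Discount factor = (1+0.0665)^(−7) = 0.637197; PV = 5,200 × 0.637197 = 3,313.4264

A$3,313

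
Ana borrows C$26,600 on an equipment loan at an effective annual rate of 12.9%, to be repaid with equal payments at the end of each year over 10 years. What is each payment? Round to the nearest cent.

C$4,882.53

Annuity-PV factor = 5.448000; PMT = 26600 / 5.448000 = 4,882.5261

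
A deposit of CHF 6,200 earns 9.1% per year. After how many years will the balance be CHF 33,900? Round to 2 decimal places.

(1+i)^n = 33900/6200 = 5.46774, so n = ln 5.46774 / ln 1.091 = 19.5060 years

19.51 years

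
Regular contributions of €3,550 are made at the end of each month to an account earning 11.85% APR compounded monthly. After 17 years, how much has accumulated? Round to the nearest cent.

With 12 periods per year: i = 0.009875, n = 204.
Accumulation factor s(204|0.009875) = 650.456779; FV = 3550 × 650.456779 = 2,309,121.5647

€2,309,121.56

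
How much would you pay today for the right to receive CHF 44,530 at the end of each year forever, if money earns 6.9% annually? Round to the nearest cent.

PV = PMT / i = 44530 / 0.069 = 645,362.3188

CHF 645,362.32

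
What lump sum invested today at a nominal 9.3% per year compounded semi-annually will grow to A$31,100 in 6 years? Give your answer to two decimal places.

A$18,025.59

With 2 periods per year: i = 0.0465, n = 12.
Discount factor = (1+0.0465)^(−12) = 0.579601; PV = 31,100 × 0.579601 = 18,025.5945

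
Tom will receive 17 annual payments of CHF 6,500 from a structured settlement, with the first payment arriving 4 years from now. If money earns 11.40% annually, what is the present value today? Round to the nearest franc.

PV at t=3 (ordinary 17-year annuity): 6500 × a(17|0.114) = 6500 × 7.372191 = 47,919.2437
Discount back 3 years: 47,919.2437 × (1+0.114)^(−3) = 47,919.2437 × 0.723343 = 34,662.0610

CHF 34,662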